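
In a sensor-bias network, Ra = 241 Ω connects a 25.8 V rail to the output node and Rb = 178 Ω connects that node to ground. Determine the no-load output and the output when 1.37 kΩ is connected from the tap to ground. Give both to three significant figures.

Unloaded: 11.0 V; loaded: 10.2 V

Open-circuit: V = 25.8 × 178/(241 + 178) = 11.0 V.
With the load, Rb becomes Rb‖R_L = 157.5 Ω, so V = 25.8 × 157.5/398.5 = 10.2 V.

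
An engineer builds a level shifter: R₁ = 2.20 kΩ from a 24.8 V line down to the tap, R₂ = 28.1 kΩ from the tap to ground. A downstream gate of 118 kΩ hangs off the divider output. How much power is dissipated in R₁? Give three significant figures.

Total resistance from the source is R₁ + (R₂‖R_L) = 24.90 kΩ, so I = 24.8/24.90 kΩ = 0.9962 mA.
P = I²·R₁ = (0.9962 mA)² × 2.20 kΩ = 2.18 mW.

P ≈ 2.18 mW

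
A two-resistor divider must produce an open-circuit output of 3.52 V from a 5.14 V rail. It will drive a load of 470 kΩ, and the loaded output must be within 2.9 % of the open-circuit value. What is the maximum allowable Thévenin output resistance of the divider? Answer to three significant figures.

R_th ≤ 14.0 kΩ

Loading drop = R_th/(R_th + R_L) ≤ 0.0290, so R_th ≤ R_L · ε/(1−ε) = 470 kΩ × 0.0290/0.9710 = 14.0 kΩ.
(Any R1, R2 with R2/(R1+R2) = 0.685 and R1‖R2 ≤ 14.0 kΩ will meet the spec.)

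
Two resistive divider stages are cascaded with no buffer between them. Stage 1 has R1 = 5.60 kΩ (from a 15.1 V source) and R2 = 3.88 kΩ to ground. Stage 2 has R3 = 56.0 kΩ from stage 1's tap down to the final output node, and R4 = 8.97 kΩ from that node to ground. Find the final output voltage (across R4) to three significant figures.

Stage 2 presents R3+R4 = 64.97 kΩ as a load on stage 1's tap.
Stage 1's lower leg becomes R2‖(R3+R4) = 3.661 kΩ, so V_mid = 15.1 × 3.661/9.261 = 5.970 V.
Stage 2 is itself unloaded: V_out = V_mid × R4/(R3+R4) = 5.970 × 8.97/64.97 = 0.824 V.

V_out ≈ 0.824 V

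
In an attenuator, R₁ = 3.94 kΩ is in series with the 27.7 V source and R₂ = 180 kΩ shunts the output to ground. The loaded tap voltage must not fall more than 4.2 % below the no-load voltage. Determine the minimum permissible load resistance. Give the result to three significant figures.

R_L(min) ≈ 87.9 kΩ

Output resistance R_th = R₁‖R₂ = (3.94 × 180)/183.9 = 3.856 kΩ.
The fractional drop is R_th/(R_th + R_L); requiring this ≤ 0.0420 gives R_L ≥ R_th(1/0.0420 − 1) = 3.856 × 22.81 = 87.9 kΩ.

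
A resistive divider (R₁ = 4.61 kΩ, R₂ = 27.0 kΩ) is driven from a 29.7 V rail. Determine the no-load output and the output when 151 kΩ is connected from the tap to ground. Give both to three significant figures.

Open-circuit: V = 29.7 × 27.0/(4.61 + 27.0) = 25.4 V.
With the load, R₂ becomes R₂‖R_L = 22.90 kΩ, so V = 29.7 × 22.90/27.51 = 24.7 V.

Unloaded: 25.4 V; loaded: 24.7 V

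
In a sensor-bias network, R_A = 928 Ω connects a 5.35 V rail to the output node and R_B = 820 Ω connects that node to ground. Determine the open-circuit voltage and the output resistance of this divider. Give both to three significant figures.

V_th = 2.51 V, R_th = 435 Ω

V_th is the open-circuit tap voltage: 5.35 × 820/(928 + 820) = 2.51 V.
With the supply zeroed, R_A and R_B appear in parallel from the tap: R_th = R_A‖R_B = (928 × 820)/1748 = 435 Ω.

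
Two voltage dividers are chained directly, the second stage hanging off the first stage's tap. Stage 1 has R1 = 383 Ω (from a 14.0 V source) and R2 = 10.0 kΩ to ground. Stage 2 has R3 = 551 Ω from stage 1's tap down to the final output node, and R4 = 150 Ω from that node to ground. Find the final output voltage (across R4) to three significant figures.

V_out ≈ 1.89 V

Stage 2 presents R3+R4 = 701.0 Ω as a load on stage 1's tap.
Stage 1's lower leg becomes R2‖(R3+R4) = 655.1 Ω, so V_mid = 14.0 × 655.1/1038 = 8.835 V.
Stage 2 is itself unloaded: V_out = V_mid × R4/(R3+R4) = 8.835 × 150/701.0 = 1.89 V.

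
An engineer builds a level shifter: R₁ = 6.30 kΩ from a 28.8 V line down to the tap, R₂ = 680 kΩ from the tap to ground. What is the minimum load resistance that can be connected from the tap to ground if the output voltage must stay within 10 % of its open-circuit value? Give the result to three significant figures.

R_L(min) ≈ 56.2 kΩ

Output resistance R_th = R₁‖R₂ = (6.30 × 680)/686.3 = 6.242 kΩ.
The fractional drop is R_th/(R_th + R_L); requiring this ≤ 0.100 gives R_L ≥ R_th(1/0.100 − 1) = 6.242 × 9.000 = 56.2 kΩ.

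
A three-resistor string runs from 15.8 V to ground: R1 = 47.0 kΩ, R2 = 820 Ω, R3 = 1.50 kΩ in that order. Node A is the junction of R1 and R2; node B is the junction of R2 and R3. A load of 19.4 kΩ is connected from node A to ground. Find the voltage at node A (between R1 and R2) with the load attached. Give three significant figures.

Below node A the series string R2+R3 = 2320 Ω sits in parallel with the 19400 Ω load: 2072 Ω.
V_A = 15.8 × 2072/(47000 + 2072) = 0.667 V.

V ≈ 0.667 V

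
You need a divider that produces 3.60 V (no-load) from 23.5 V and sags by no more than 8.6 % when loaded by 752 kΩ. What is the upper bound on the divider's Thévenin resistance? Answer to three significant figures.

R_th ≤ 70.8 kΩ

Loading drop = R_th/(R_th + R_L) ≤ 0.0860, so R_th ≤ R_L · ε/(1−ε) = 752 kΩ × 0.0860/0.9140 = 70.8 kΩ.
(Any R1, R2 with R2/(R1+R2) = 0.153 and R1‖R2 ≤ 70.8 kΩ will meet the spec.)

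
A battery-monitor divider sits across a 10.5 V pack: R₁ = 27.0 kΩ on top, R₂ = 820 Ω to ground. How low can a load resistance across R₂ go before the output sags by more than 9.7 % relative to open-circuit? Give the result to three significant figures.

Output resistance R_th = R₁‖R₂ = (27000 × 820)/27820 = 795.8 Ω.
The fractional drop is R_th/(R_th + R_L); requiring this ≤ 0.0970 gives R_L ≥ R_th(1/0.0970 − 1) = 795.8 × 9.309 = 7.41 kΩ.

R_L(min) ≈ 7.41 kΩ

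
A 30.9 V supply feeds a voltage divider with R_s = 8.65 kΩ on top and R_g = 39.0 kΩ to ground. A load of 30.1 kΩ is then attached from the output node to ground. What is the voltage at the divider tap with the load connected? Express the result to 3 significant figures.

V_out ≈ 20.5 V

The load sits in parallel with R_g: R_g‖R_L = (39.0 × 30.1) / (39.0 + 30.1) = 16.99 kΩ.
V_out = 30.9 × 16.99 / (8.65 + 16.99) = 30.9 × 16.99/25.64 = 20.5 V.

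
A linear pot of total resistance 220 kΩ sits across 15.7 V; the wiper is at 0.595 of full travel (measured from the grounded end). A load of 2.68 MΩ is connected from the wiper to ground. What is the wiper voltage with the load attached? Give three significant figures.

The wiper splits the pot into (1−α)R = 89.10 kΩ above and αR = 130.9 kΩ below.
Lower section ‖ load = 124.8 kΩ.
V_wiper = 15.7 × 124.8/(89.10 + 124.8) = 9.16 V.

V ≈ 9.16 V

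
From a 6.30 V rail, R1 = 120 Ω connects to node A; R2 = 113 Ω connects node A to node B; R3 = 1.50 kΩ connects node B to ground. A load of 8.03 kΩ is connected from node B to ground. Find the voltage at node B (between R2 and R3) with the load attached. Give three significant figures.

At node B, R3 is in parallel with the load: R3‖R_L = 1264 Ω.
Below node A the resistance is R2 + (R3‖R_L) = 1377 Ω, so V_A = 6.30 × 1377/1497 = 5.795 V.
Then V_B = V_A × (R3‖R_L)/(R2 + R3‖R_L) = 5.795 × 1264/1377 = 5.32 V.

V ≈ 5.32 V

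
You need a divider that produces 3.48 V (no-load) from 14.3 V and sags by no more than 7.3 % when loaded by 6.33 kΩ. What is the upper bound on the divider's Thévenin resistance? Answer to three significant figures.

R_th ≤ 498 Ω

Loading drop = R_th/(R_th + R_L) ≤ 0.0730, so R_th ≤ R_L · ε/(1−ε) = 6.33 kΩ × 0.0730/0.9270 = 498 Ω.
(Any R1, R2 with R2/(R1+R2) = 0.243 and R1‖R2 ≤ 498 Ω will meet the spec.)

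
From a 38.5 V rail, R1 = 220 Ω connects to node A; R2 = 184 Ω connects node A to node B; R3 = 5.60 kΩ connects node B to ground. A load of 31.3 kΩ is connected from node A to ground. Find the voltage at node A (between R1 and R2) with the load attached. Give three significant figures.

V ≈ 36.8 V

Below node A the series string R2+R3 = 5784 Ω sits in parallel with the 31300 Ω load: 4882 Ω.
V_A = 38.5 × 4882/(220 + 4882) = 36.8 V.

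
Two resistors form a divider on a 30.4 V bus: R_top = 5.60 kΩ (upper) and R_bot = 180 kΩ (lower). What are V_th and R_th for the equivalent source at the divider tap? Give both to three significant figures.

V_th is the open-circuit tap voltage: 30.4 × 180/(5.60 + 180) = 29.5 V.
With the supply zeroed, R_top and R_bot appear in parallel from the tap: R_th = R_top‖R_bot = (5.60 × 180)/185.6 = 5.43 kΩ.

V_th = 29.5 V, R_th = 5.43 kΩ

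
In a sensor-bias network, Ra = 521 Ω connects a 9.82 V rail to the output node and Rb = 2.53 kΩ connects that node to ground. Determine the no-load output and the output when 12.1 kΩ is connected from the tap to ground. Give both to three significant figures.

Open-circuit: V = 9.82 × 2530/(521 + 2530) = 8.14 V.
With the load, Rb becomes Rb‖R_L = 2092 Ω, so V = 9.82 × 2092/2613 = 7.86 V.

Unloaded: 8.14 V; loaded: 7.86 V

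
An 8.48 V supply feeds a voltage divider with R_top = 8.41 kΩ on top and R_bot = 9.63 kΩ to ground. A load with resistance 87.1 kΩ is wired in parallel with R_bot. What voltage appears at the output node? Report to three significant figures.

V_out ≈ 4.30 V

The load sits in parallel with R_bot: R_bot‖R_L = (9.63 × 87.1) / (9.63 + 87.1) = 8.671 kΩ.
V_out = 8.48 × 8.671 / (8.41 + 8.671) = 8.48 × 8.671/17.08 = 4.30 V.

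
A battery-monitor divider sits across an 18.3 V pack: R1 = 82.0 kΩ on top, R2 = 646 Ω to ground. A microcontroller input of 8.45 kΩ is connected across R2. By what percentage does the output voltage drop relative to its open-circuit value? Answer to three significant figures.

7.05 %

The divider's output (Thévenin) resistance is R1‖R2 = 641.0 Ω.
Fractional drop under load = R_th/(R_th + R_L) = 641.0 / (641.0 + 8450) = 0.07050.
So the output falls by 7.05 %.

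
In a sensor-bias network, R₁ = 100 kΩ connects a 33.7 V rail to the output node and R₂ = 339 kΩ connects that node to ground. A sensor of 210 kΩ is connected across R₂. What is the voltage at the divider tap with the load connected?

V_out ≈ 19.0 V

The load sits in parallel with R₂: R₂‖R_L = (339 × 210) / (339 + 210) = 129.7 kΩ.
V_out = 33.7 × 129.7 / (100 + 129.7) = 33.7 × 129.7/229.7 = 19.0 V.
(Unloaded it would have been 26.0 V.)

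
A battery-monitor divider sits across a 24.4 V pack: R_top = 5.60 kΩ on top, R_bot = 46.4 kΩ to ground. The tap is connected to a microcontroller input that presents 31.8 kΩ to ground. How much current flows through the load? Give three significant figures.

I_L ≈ 0.592 mA

R_bot‖R_L = 18.87 kΩ; V_out = 24.4 × 18.87/24.47 = 18.82 V.
I_L = V_out / R_L = 18.82 / 31.8 kΩ = 0.592 mA.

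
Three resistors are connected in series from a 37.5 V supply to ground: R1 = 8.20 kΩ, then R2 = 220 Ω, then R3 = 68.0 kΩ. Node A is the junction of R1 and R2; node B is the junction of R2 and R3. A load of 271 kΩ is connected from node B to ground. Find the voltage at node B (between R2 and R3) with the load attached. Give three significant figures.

V ≈ 32.5 V

At node B, R3 is in parallel with the load: R3‖R_L = 54360 Ω.
Below node A the resistance is R2 + (R3‖R_L) = 54580 Ω, so V_A = 37.5 × 54580/62780 = 32.60 V.
Then V_B = V_A × (R3‖R_L)/(R2 + R3‖R_L) = 32.60 × 54360/54580 = 32.5 V.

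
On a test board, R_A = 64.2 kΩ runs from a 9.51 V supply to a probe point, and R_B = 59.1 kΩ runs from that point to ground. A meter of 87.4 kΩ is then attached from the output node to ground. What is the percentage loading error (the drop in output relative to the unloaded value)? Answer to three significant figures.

The divider's output (Thévenin) resistance is R_A‖R_B = 30.77 kΩ.
Fractional drop under load = R_th/(R_th + R_L) = 30.77 / (30.77 + 87.4) = 0.2604.
So the output falls by 26.0 %.

26.0 %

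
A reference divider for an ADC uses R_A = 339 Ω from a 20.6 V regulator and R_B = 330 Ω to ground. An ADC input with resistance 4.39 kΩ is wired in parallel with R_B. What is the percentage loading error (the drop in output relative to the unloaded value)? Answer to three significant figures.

The divider's output (Thévenin) resistance is R_A‖R_B = 167.2 Ω.
Fractional drop under load = R_th/(R_th + R_L) = 167.2 / (167.2 + 4390) = 0.03669.
So the output falls by 3.67 %.

3.67 %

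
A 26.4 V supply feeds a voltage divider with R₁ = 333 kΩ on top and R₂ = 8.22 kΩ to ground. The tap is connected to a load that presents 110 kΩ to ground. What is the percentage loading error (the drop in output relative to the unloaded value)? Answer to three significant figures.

6.80 %

The divider's output (Thévenin) resistance is R₁‖R₂ = 8.022 kΩ.
Fractional drop under load = R_th/(R_th + R_L) = 8.022 / (8.022 + 110) = 0.06797.
So the output falls by 6.80 %.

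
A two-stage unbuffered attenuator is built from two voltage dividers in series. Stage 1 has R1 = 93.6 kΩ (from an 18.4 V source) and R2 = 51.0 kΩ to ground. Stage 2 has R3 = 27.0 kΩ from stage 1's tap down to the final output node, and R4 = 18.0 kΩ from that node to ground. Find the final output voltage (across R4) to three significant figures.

Stage 2 presents R3+R4 = 45.00 kΩ as a load on stage 1's tap.
Stage 1's lower leg becomes R2‖(R3+R4) = 23.91 kΩ, so V_mid = 18.4 × 23.91/117.5 = 3.743 V.
Stage 2 is itself unloaded: V_out = V_mid × R4/(R3+R4) = 3.743 × 18.0/45.00 = 1.50 V.

V_out ≈ 1.50 V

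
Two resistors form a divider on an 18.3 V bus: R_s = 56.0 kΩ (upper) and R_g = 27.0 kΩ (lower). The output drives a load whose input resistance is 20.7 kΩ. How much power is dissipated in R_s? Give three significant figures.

P ≈ 4.09 mW

Total resistance from the source is R_s + (R_g‖R_L) = 67.72 kΩ, so I = 18.3/67.72 kΩ = 0.2702 mA.
P = I²·R_s = (0.2702 mA)² × 56.0 kΩ = 4.09 mW.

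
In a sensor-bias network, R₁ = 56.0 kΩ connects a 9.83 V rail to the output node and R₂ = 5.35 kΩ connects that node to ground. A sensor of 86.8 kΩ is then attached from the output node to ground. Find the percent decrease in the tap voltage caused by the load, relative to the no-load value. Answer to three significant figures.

5.33 %

The divider's output (Thévenin) resistance is R₁‖R₂ = 4.883 kΩ.
Fractional drop under load = R_th/(R_th + R_L) = 4.883 / (4.883 + 86.8) = 0.05326.
So the output falls by 5.33 %.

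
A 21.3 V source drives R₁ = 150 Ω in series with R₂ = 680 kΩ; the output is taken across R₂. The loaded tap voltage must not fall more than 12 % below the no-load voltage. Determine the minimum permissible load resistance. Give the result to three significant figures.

Output resistance R_th = R₁‖R₂ = (150 × 680000)/680200 = 150.0 Ω.
The fractional drop is R_th/(R_th + R_L); requiring this ≤ 0.120 gives R_L ≥ R_th(1/0.120 − 1) = 150.0 × 7.333 = 1.10 kΩ.

R_L(min) ≈ 1.10 kΩ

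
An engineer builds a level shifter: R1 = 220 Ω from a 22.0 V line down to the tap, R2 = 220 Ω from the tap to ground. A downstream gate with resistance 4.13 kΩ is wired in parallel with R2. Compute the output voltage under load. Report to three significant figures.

The load sits in parallel with R2: R2‖R_L = (220 × 4130) / (220 + 4130) = 208.9 Ω.
V_out = 22.0 × 208.9 / (220 + 208.9) = 22.0 × 208.9/428.9 = 10.7 V.

V_out ≈ 10.7 V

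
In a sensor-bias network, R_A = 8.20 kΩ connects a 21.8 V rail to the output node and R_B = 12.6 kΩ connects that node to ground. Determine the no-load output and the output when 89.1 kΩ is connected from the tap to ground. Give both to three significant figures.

Unloaded: 13.2 V; loaded: 12.5 V

Open-circuit: V = 21.8 × 12.6/(8.20 + 12.6) = 13.2 V.
With the load, R_B becomes R_B‖R_L = 11.04 kΩ, so V = 21.8 × 11.04/19.24 = 12.5 V.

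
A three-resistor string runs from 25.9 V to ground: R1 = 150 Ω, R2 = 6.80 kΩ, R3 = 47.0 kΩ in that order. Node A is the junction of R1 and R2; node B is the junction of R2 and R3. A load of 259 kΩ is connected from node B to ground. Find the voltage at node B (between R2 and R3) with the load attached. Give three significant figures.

At node B, R3 is in parallel with the load: R3‖R_L = 39780 Ω.
Below node A the resistance is R2 + (R3‖R_L) = 46580 Ω, so V_A = 25.9 × 46580/46730 = 25.82 V.
Then V_B = V_A × (R3‖R_L)/(R2 + R3‖R_L) = 25.82 × 39780/46580 = 22.0 V.

V ≈ 22.0 V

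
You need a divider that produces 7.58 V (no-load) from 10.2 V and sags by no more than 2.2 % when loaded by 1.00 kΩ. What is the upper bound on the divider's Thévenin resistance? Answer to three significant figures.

Loading drop = R_th/(R_th + R_L) ≤ 0.0220, so R_th ≤ R_L · ε/(1−ε) = 1.00 kΩ × 0.0220/0.9780 = 22.5 Ω.
(Any R1, R2 with R2/(R1+R2) = 0.743 and R1‖R2 ≤ 22.5 Ω will meet the spec.)

R_th ≤ 22.5 Ω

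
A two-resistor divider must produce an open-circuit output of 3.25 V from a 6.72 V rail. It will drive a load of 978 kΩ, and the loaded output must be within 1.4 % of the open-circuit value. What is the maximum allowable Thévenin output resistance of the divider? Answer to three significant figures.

Loading drop = R_th/(R_th + R_L) ≤ 0.0140, so R_th ≤ R_L · ε/(1−ε) = 978 kΩ × 0.0140/0.9860 = 13.9 kΩ.
(Any R1, R2 with R2/(R1+R2) = 0.484 and R1‖R2 ≤ 13.9 kΩ will meet the spec.)

R_th ≤ 13.9 kΩ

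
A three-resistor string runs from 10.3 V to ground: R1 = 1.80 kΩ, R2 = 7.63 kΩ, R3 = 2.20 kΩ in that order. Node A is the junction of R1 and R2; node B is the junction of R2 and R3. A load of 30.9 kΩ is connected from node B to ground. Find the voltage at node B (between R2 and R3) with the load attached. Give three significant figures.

V ≈ 1.84 V

At node B, R3 is in parallel with the load: R3‖R_L = 2.054 kΩ.
Below node A the resistance is R2 + (R3‖R_L) = 9.684 kΩ, so V_A = 10.3 × 9.684/11.48 = 8.686 V.
Then V_B = V_A × (R3‖R_L)/(R2 + R3‖R_L) = 8.686 × 2.054/9.684 = 1.84 V.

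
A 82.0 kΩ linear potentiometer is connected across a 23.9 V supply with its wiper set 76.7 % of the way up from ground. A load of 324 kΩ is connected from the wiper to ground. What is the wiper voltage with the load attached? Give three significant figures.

The wiper splits the pot into (1−α)R = 19.11 kΩ above and αR = 62.89 kΩ below.
Lower section ‖ load = 52.67 kΩ.
V_wiper = 23.9 × 52.67/(19.11 + 52.67) = 17.5 V.

V ≈ 17.5 V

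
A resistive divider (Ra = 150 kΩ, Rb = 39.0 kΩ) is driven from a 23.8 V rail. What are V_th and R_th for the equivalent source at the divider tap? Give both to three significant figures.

V_th = 4.91 V, R_th = 31.0 kΩ

V_th is the open-circuit tap voltage: 23.8 × 39.0/(150 + 39.0) = 4.91 V.
With the supply zeroed, Ra and Rb appear in parallel from the tap: R_th = Ra‖Rb = (150 × 39.0)/189.0 = 31.0 kΩ.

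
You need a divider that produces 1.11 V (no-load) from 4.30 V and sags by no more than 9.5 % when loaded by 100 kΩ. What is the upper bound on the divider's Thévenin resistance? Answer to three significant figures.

Loading drop = R_th/(R_th + R_L) ≤ 0.0950, so R_th ≤ R_L · ε/(1−ε) = 100 kΩ × 0.0950/0.9050 = 10.5 kΩ.

R_th ≤ 10.5 kΩ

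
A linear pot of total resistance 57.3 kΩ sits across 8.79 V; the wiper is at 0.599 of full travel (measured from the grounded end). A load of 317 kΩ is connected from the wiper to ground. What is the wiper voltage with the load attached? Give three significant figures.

V ≈ 5.05 V

The wiper splits the pot into (1−α)R = 22.98 kΩ above and αR = 34.32 kΩ below.
Lower section ‖ load = 30.97 kΩ.
V_wiper = 8.79 × 30.97/(22.98 + 30.97) = 5.05 V.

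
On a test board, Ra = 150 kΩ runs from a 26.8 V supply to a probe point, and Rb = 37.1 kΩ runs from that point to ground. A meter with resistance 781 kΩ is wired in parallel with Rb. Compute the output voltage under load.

V_out ≈ 5.12 V

The load sits in parallel with Rb: Rb‖R_L = (37.1 × 781) / (37.1 + 781) = 35.42 kΩ.
V_out = 26.8 × 35.42 / (150 + 35.42) = 26.8 × 35.42/185.4 = 5.12 V.
(Unloaded it would have been 5.31 V.)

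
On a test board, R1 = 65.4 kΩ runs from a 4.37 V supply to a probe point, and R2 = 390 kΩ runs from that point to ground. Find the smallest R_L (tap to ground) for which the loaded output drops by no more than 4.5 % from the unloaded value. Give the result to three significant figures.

R_L(min) ≈ 1.19 MΩ

Output resistance R_th = R1‖R2 = (65.4 × 390)/455.4 = 56.01 kΩ.
The fractional drop is R_th/(R_th + R_L); requiring this ≤ 0.0450 gives R_L ≥ R_th(1/0.0450 − 1) = 56.01 × 21.22 = 1.19 MΩ.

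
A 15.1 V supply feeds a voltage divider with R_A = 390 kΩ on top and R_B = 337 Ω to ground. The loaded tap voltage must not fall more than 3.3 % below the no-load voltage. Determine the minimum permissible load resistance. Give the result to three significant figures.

Output resistance R_th = R_A‖R_B = (390000 × 337)/390300 = 336.7 Ω.
The fractional drop is R_th/(R_th + R_L); requiring this ≤ 0.0330 gives R_L ≥ R_th(1/0.0330 − 1) = 336.7 × 29.30 = 9.87 kΩ.

R_L(min) ≈ 9.87 kΩ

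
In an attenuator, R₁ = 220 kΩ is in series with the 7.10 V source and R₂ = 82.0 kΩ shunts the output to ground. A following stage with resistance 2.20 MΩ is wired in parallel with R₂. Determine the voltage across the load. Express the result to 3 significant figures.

The load sits in parallel with R₂: R₂‖R_L = (82.0 × 2200) / (82.0 + 2200) = 79.05 kΩ.
V_out = 7.10 × 79.05 / (220 + 79.05) = 7.10 × 79.05/299.1 = 1.88 V.

V_out ≈ 1.88 V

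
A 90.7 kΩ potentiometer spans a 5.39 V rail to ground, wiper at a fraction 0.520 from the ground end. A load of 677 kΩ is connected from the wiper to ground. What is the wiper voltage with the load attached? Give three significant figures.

V ≈ 2.71 V

The wiper splits the pot into (1−α)R = 43.54 kΩ above and αR = 47.16 kΩ below.
Lower section ‖ load = 44.09 kΩ.
V_wiper = 5.39 × 44.09/(43.54 + 44.09) = 2.71 V.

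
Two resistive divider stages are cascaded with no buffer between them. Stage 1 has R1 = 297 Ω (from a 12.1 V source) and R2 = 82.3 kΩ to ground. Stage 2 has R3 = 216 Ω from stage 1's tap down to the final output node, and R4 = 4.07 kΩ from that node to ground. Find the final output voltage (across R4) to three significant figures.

Stage 2 presents R3+R4 = 4286 Ω as a load on stage 1's tap.
Stage 1's lower leg becomes R2‖(R3+R4) = 4074 Ω, so V_mid = 12.1 × 4074/4371 = 11.28 V.
Stage 2 is itself unloaded: V_out = V_mid × R4/(R3+R4) = 11.28 × 4070/4286 = 10.7 V.

V_out ≈ 10.7 V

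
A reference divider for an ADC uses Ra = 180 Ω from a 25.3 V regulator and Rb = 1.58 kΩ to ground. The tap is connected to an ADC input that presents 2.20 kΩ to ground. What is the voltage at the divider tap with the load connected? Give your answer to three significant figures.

The load sits in parallel with Rb: Rb‖R_L = (1580 × 2200) / (1580 + 2200) = 919.6 Ω.
V_out = 25.3 × 919.6 / (180 + 919.6) = 25.3 × 919.6/1100 = 21.2 V.

V_out ≈ 21.2 V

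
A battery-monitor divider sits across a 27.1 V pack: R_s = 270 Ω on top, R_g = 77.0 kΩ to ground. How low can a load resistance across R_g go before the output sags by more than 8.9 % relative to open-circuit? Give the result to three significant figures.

R_L(min) ≈ 2.75 kΩ

Output resistance R_th = R_s‖R_g = (270 × 77000)/77270 = 269.1 Ω.
The fractional drop is R_th/(R_th + R_L); requiring this ≤ 0.0890 gives R_L ≥ R_th(1/0.0890 − 1) = 269.1 × 10.24 = 2.75 kΩ.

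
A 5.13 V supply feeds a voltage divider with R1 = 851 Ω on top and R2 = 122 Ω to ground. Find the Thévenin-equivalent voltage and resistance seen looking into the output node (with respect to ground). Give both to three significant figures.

V_th = 0.643 V, R_th = 107 Ω

V_th is the open-circuit tap voltage: 5.13 × 122/(851 + 122) = 0.643 V.
With the supply zeroed, R1 and R2 appear in parallel from the tap: R_th = R1‖R2 = (851 × 122)/973.0 = 107 Ω.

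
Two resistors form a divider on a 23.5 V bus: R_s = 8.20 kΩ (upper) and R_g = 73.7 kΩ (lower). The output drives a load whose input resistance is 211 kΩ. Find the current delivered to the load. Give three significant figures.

I_L ≈ 0.0968 mA

R_g‖R_L = 54.62 kΩ; V_out = 23.5 × 54.62/62.82 = 20.43 V.
I_L = V_out / R_L = 20.43 / 211 kΩ = 0.0968 mA.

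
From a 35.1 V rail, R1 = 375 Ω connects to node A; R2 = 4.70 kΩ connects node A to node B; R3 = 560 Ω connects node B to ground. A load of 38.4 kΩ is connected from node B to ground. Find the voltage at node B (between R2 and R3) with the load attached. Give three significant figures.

V ≈ 3.44 V

At node B, R3 is in parallel with the load: R3‖R_L = 552.0 Ω.
Below node A the resistance is R2 + (R3‖R_L) = 5252 Ω, so V_A = 35.1 × 5252/5627 = 32.76 V.
Then V_B = V_A × (R3‖R_L)/(R2 + R3‖R_L) = 32.76 × 552.0/5252 = 3.44 V.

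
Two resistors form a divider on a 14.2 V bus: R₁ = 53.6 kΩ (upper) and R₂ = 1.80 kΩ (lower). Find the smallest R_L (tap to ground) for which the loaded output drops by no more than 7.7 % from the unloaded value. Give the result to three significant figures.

R_L(min) ≈ 20.9 kΩ

Output resistance R_th = R₁‖R₂ = (53.6 × 1.80)/55.40 = 1.742 kΩ.
The fractional drop is R_th/(R_th + R_L); requiring this ≤ 0.0770 gives R_L ≥ R_th(1/0.0770 − 1) = 1.742 × 11.99 = 20.9 kΩ.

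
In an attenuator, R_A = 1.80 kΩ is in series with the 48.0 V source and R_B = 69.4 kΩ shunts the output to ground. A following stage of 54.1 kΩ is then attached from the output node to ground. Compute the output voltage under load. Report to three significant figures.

V_out ≈ 45.3 V

The load sits in parallel with R_B: R_B‖R_L = (69.4 × 54.1) / (69.4 + 54.1) = 30.40 kΩ.
V_out = 48.0 × 30.40 / (1.80 + 30.40) = 48.0 × 30.40/32.20 = 45.3 V.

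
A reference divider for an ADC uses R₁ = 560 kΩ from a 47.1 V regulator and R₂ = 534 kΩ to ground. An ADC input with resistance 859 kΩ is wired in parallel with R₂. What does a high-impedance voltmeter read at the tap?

V_out ≈ 17.4 V

The load sits in parallel with R₂: R₂‖R_L = (534 × 859) / (534 + 859) = 329.3 kΩ.
V_out = 47.1 × 329.3 / (560 + 329.3) = 47.1 × 329.3/889.3 = 17.4 V.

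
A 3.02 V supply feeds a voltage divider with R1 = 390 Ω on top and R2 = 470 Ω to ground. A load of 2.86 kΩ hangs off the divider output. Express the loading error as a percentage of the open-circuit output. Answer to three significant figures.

The divider's output (Thévenin) resistance is R1‖R2 = 213.1 Ω.
Fractional drop under load = R_th/(R_th + R_L) = 213.1 / (213.1 + 2860) = 0.06936.
So the output falls by 6.94 %.

6.94 %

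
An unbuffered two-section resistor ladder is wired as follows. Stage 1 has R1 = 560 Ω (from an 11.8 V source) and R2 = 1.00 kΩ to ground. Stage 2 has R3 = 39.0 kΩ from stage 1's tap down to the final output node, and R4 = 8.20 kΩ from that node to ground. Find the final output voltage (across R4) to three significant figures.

V_out ≈ 1.30 V

Stage 2 presents R3+R4 = 47200 Ω as a load on stage 1's tap.
Stage 1's lower leg becomes R2‖(R3+R4) = 979.3 Ω, so V_mid = 11.8 × 979.3/1539 = 7.507 V.
Stage 2 is itself unloaded: V_out = V_mid × R4/(R3+R4) = 7.507 × 8200/47200 = 1.30 V.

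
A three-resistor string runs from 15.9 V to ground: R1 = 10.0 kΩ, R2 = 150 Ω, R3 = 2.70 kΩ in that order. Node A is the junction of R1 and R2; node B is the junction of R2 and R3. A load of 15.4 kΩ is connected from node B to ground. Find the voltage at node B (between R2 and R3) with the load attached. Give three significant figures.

At node B, R3 is in parallel with the load: R3‖R_L = 2297 Ω.
Below node A the resistance is R2 + (R3‖R_L) = 2447 Ω, so V_A = 15.9 × 2447/12450 = 3.126 V.
Then V_B = V_A × (R3‖R_L)/(R2 + R3‖R_L) = 3.126 × 2297/2447 = 2.93 V.

V ≈ 2.93 V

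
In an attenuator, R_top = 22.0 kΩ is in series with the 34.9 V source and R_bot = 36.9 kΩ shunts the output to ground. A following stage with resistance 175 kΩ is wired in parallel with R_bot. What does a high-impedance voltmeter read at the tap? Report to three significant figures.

V_out ≈ 20.3 V

The load sits in parallel with R_bot: R_bot‖R_L = (36.9 × 175) / (36.9 + 175) = 30.47 kΩ.
V_out = 34.9 × 30.47 / (22.0 + 30.47) = 34.9 × 30.47/52.47 = 20.3 V.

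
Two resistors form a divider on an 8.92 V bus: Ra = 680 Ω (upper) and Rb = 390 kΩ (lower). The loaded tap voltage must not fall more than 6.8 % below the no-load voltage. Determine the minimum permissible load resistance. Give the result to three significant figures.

R_L(min) ≈ 9.30 kΩ

Output resistance R_th = Ra‖Rb = (680 × 390000)/390700 = 678.8 Ω.
The fractional drop is R_th/(R_th + R_L); requiring this ≤ 0.0680 gives R_L ≥ R_th(1/0.0680 − 1) = 678.8 × 13.71 = 9.30 kΩ.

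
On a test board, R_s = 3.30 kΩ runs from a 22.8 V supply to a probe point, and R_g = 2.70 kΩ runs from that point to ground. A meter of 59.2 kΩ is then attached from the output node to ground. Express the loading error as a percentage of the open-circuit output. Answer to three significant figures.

The divider's output (Thévenin) resistance is R_s‖R_g = 1.485 kΩ.
Fractional drop under load = R_th/(R_th + R_L) = 1.485 / (1.485 + 59.2) = 0.02447.
So the output falls by 2.45 %.

2.45 %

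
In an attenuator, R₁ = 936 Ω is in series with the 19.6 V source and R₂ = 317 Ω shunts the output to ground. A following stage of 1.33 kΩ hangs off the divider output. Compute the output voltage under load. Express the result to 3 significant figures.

V_out ≈ 4.21 V

The load sits in parallel with R₂: R₂‖R_L = (317 × 1330) / (317 + 1330) = 256.0 Ω.
V_out = 19.6 × 256.0 / (936 + 256.0) = 19.6 × 256.0/1192 = 4.21 V.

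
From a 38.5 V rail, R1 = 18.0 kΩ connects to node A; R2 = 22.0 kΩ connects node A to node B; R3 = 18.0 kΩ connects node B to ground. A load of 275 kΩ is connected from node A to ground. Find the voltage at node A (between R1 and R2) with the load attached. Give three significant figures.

Below node A the series string R2+R3 = 40.00 kΩ sits in parallel with the 275 kΩ load: 34.92 kΩ.
V_A = 38.5 × 34.92/(18.0 + 34.92) = 25.4 V.

V ≈ 25.4 V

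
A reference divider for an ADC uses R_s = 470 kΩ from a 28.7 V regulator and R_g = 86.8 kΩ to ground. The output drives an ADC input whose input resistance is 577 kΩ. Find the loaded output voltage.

The load sits in parallel with R_g: R_g‖R_L = (86.8 × 577) / (86.8 + 577) = 75.45 kΩ.
V_out = 28.7 × 75.45 / (470 + 75.45) = 28.7 × 75.45/545.4 = 3.97 V.
(Unloaded it would have been 4.47 V.)

V_out ≈ 3.97 V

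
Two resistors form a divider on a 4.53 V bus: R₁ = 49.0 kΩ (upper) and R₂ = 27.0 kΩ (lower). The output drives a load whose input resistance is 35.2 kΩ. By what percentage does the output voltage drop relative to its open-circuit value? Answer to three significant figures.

33.1 %

The divider's output (Thévenin) resistance is R₁‖R₂ = 17.41 kΩ.
Fractional drop under load = R_th/(R_th + R_L) = 17.41 / (17.41 + 35.2) = 0.3309.
So the output falls by 33.1 %.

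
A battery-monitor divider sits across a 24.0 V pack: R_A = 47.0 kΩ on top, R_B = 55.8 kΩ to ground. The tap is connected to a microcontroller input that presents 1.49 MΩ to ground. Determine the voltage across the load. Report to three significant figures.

V_out ≈ 12.8 V

The load sits in parallel with R_B: R_B‖R_L = (55.8 × 1490) / (55.8 + 1490) = 53.79 kΩ.
V_out = 24.0 × 53.79 / (47.0 + 53.79) = 24.0 × 53.79/100.8 = 12.8 V.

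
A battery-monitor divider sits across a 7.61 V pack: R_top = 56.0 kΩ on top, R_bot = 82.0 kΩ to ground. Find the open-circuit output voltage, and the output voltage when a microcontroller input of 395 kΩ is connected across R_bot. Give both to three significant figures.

Open-circuit: V = 7.61 × 82.0/(56.0 + 82.0) = 4.52 V.
With the load, R_bot becomes R_bot‖R_L = 67.90 kΩ, so V = 7.61 × 67.90/123.9 = 4.17 V.

Unloaded: 4.52 V; loaded: 4.17 V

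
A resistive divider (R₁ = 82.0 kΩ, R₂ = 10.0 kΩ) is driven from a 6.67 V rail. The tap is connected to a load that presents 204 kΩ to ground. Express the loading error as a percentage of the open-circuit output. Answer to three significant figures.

The divider's output (Thévenin) resistance is R₁‖R₂ = 8.913 kΩ.
Fractional drop under load = R_th/(R_th + R_L) = 8.913 / (8.913 + 204) = 0.04186.
So the output falls by 4.19 %.

4.19 %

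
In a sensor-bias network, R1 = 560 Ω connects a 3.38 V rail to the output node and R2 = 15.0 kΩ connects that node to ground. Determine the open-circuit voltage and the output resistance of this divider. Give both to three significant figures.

V_th is the open-circuit tap voltage: 3.38 × 15000/(560 + 15000) = 3.26 V.
With the supply zeroed, R1 and R2 appear in parallel from the tap: R_th = R1‖R2 = (560 × 15000)/15560 = 540 Ω.

V_th = 3.26 V, R_th = 540 Ω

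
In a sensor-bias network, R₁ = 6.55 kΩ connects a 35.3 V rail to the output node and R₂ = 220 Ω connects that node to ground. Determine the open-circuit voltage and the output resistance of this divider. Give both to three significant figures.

V_th is the open-circuit tap voltage: 35.3 × 220/(6550 + 220) = 1.15 V.
With the supply zeroed, R₁ and R₂ appear in parallel from the tap: R_th = R₁‖R₂ = (6550 × 220)/6770 = 213 Ω.

V_th = 1.15 V, R_th = 213 Ω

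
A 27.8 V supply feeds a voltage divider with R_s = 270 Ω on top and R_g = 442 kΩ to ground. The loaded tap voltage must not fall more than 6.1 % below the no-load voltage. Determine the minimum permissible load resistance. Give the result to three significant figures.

R_L(min) ≈ 4.15 kΩ

Output resistance R_th = R_s‖R_g = (270 × 442000)/442300 = 269.8 Ω.
The fractional drop is R_th/(R_th + R_L); requiring this ≤ 0.0610 gives R_L ≥ R_th(1/0.0610 − 1) = 269.8 × 15.39 = 4.15 kΩ.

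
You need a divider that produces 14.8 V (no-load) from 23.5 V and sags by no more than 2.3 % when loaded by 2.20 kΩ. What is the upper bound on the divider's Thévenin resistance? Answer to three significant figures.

Loading drop = R_th/(R_th + R_L) ≤ 0.0230, so R_th ≤ R_L · ε/(1−ε) = 2.20 kΩ × 0.0230/0.9770 = 51.8 Ω.

R_th ≤ 51.8 Ω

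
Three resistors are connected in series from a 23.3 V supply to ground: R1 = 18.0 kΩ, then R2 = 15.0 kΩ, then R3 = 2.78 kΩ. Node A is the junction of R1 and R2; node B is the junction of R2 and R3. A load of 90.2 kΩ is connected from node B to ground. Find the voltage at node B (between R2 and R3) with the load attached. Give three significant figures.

At node B, R3 is in parallel with the load: R3‖R_L = 2.697 kΩ.
Below node A the resistance is R2 + (R3‖R_L) = 17.70 kΩ, so V_A = 23.3 × 17.70/35.70 = 11.55 V.
Then V_B = V_A × (R3‖R_L)/(R2 + R3‖R_L) = 11.55 × 2.697/17.70 = 1.76 V.

V ≈ 1.76 V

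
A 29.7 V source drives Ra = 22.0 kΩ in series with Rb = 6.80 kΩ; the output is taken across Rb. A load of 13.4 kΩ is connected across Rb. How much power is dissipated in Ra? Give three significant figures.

Total resistance from the source is Ra + (Rb‖R_L) = 26.51 kΩ, so I = 29.7/26.51 kΩ = 1.120 mA.
P = I²·Ra = (1.120 mA)² × 22.0 kΩ = 27.6 mW.

P ≈ 27.6 mW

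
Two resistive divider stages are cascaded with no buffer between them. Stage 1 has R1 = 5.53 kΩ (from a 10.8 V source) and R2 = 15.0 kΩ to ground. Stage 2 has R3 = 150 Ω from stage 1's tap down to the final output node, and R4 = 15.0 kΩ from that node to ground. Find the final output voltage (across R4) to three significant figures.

V_out ≈ 6.17 V

Stage 2 presents R3+R4 = 15150 Ω as a load on stage 1's tap.
Stage 1's lower leg becomes R2‖(R3+R4) = 7537 Ω, so V_mid = 10.8 × 7537/13070 = 6.230 V.
Stage 2 is itself unloaded: V_out = V_mid × R4/(R3+R4) = 6.230 × 15000/15150 = 6.17 V.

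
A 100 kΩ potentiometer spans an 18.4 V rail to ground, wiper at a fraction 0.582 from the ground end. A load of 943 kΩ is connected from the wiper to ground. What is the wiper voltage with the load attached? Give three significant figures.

The wiper splits the pot into (1−α)R = 41.80 kΩ above and αR = 58.20 kΩ below.
Lower section ‖ load = 54.82 kΩ.
V_wiper = 18.4 × 54.82/(41.80 + 54.82) = 10.4 V.

V ≈ 10.4 V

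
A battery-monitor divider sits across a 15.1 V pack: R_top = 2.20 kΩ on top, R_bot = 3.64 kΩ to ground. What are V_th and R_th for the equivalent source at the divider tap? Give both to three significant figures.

V_th is the open-circuit tap voltage: 15.1 × 3.64/(2.20 + 3.64) = 9.41 V.
With the supply zeroed, R_top and R_bot appear in parallel from the tap: R_th = R_top‖R_bot = (2.20 × 3.64)/5.840 = 1.37 kΩ.

V_th = 9.41 V, R_th = 1.37 kΩ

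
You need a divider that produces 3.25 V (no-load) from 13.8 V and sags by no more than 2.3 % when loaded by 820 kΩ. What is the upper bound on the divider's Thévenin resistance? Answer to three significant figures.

Loading drop = R_th/(R_th + R_L) ≤ 0.0230, so R_th ≤ R_L · ε/(1−ε) = 820 kΩ × 0.0230/0.9770 = 19.3 kΩ.
(Any R1, R2 with R2/(R1+R2) = 0.236 and R1‖R2 ≤ 19.3 kΩ will meet the spec.)

R_th ≤ 19.3 kΩ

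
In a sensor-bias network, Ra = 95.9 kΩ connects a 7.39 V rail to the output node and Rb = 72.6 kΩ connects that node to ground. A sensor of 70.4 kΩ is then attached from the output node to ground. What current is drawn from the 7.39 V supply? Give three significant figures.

I ≈ 0.0561 mA

Rb‖R_L = 35.74 kΩ, so the source sees Ra + Rb‖R_L = 131.6 kΩ.
I = 7.39 V / 131.6 kΩ = 0.0561 mA.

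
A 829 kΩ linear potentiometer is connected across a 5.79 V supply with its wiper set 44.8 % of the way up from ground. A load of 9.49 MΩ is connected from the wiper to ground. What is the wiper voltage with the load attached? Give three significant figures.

The wiper splits the pot into (1−α)R = 457.6 kΩ above and αR = 371.4 kΩ below.
Lower section ‖ load = 357.4 kΩ.
V_wiper = 5.79 × 357.4/(457.6 + 357.4) = 2.54 V.

V ≈ 2.54 V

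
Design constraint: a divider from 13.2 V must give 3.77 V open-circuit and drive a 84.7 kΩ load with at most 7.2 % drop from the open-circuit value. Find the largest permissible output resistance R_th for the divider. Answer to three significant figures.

R_th ≤ 6.57 kΩ

Loading drop = R_th/(R_th + R_L) ≤ 0.0720, so R_th ≤ R_L · ε/(1−ε) = 84.7 kΩ × 0.0720/0.9280 = 6.57 kΩ.
(Any R1, R2 with R2/(R1+R2) = 0.286 and R1‖R2 ≤ 6.57 kΩ will meet the spec.)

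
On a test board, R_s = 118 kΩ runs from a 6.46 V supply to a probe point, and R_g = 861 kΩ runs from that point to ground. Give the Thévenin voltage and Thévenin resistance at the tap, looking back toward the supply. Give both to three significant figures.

V_th is the open-circuit tap voltage: 6.46 × 861/(118 + 861) = 5.68 V.
With the supply zeroed, R_s and R_g appear in parallel from the tap: R_th = R_s‖R_g = (118 × 861)/979.0 = 104 kΩ.

V_th = 5.68 V, R_th = 104 kΩ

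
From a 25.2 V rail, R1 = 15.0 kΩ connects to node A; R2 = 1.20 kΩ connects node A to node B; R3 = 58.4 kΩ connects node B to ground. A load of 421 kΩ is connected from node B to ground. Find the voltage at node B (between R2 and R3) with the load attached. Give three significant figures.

V ≈ 19.2 V

At node B, R3 is in parallel with the load: R3‖R_L = 51.29 kΩ.
Below node A the resistance is R2 + (R3‖R_L) = 52.49 kΩ, so V_A = 25.2 × 52.49/67.49 = 19.60 V.
Then V_B = V_A × (R3‖R_L)/(R2 + R3‖R_L) = 19.60 × 51.29/52.49 = 19.2 V.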